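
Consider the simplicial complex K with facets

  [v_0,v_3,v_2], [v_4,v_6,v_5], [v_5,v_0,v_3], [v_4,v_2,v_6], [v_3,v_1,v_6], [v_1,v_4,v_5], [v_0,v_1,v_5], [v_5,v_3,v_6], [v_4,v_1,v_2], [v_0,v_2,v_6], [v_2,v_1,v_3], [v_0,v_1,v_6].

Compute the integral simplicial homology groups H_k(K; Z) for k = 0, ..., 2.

H_0 ≅ Z,  H_1 ≅ Z/2,  H_2 = 0.

Take the total order v_0 < v_1 < v_2 < v_3 < v_4 < v_5 < v_6 on the vertex set. Then K (dimension 2) consists of the simplices:

  0-simplices (7): [v_0], [v_1], [v_2], [v_3], [v_4], [v_5], [v_6]
  1-simplices (18): (18 of them)
  2-simplices (12): (12 of them)

so the chain groups are C_0 ≅ Z^7, C_1 ≅ Z^18, C_2 ≅ Z^12.

The boundary map ∂_1: C_1 → C_0 maps an edge to its endpoints' difference, ∂[p,q] = q − p.
This gives a 7×18 integer matrix of rank 6; reducing to Smith normal form yields diagonal entries (1,1,1,1,1,1).

∂_2: C_2 → C_1 acts by ∂[p,q,r] = [q,r] − [p,r] + [p,q]. For instance
  ∂[v_0,v_1,v_6] = [v_1,v_6] − [v_0,v_6] + [v_0,v_1],
  ∂[v_0,v_2,v_6] = [v_2,v_6] − [v_0,v_6] + [v_0,v_2].
As a 18×12 matrix over Z this has rank 12, with invariant factors (1,1,1,1,1,1,1,1,1,1,1,2).

Now H_k = ker ∂_k / im ∂_{k+1}, so:

  H_0: rank C_0 − rank ∂_1 = 7 − 6 = 1, and the invariant factors of ∂_1 are all 1, so H_0 = Z.
  H_1: rank ker ∂_1 − rank ∂_2 = (18 − 6) − 12 = 0, and ∂_2 has invariant factor 2 > 1, so H_1 = Z/2.
  H_2: rank ker ∂_2 − rank ∂_3 = (12 − 12) − 0 = 0, and there is no ∂_3, so H_2 = 0.

(K is a triangulation of the real projective plane RP^2.)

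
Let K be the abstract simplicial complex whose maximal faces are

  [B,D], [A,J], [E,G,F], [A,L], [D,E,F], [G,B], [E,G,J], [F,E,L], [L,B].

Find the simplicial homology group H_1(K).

H_1 = Z^3.

We work with the vertex ordering A < B < D < E < F < G < J < L. The simplices of K, each written with vertices in increasing order, are:

  0-simplices (8): A, B, D, E, F, G, J, L
  1-simplices (14): AJ, AL, BD, BG, BL, DE, DF, EF, EG, EJ, EL, FG, FL, GJ
  2-simplices (4): DEF, EFG, EFL, EGJ

Hence C_0 ≅ Z^8, C_1 ≅ Z^14, C_2 ≅ Z^4.

∂_1: C_1 → C_0 is given by ∂[p,q] = [q] − [p].
The 8×14 boundary matrix has rank 7 and Smith normal form diag(1,1,1,1,1,1,1).

∂_2: C_2 → C_1 acts by ∂[p,q,r] = [q,r] − [p,r] + [p,q]. For instance
  ∂EFG = FG − EG + EF,
  ∂DEF = EF − DF + DE.
This gives a 14×4 integer matrix of rank 4; reducing to Smith normal form yields diagonal entries (1,1,1,1).

Computing H_k = (kernel of ∂_k) / (image of ∂_{k+1}):

  H_1: rank ker ∂_1 − rank ∂_2 = (14 − 7) − 4 = 3, and the invariant factors of ∂_2 are all 1, so H_1 = Z^3.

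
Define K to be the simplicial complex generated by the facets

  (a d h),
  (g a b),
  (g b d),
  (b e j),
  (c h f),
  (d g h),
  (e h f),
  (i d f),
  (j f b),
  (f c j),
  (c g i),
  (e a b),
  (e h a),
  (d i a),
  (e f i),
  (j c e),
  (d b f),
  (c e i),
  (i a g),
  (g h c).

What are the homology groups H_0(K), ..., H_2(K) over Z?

H_0 = Z,  H_1 = Z × Z/2,  H_2 = 0.

Take the total order a < b < c < d < e < f < g < h < i < j on the vertex set. Then K (dimension 2) consists of the simplices:

  0-simplices (10): a, b, c, d, e, f, g, h, i, j
  1-simplices (30): ab, ad, ae, ag, ah, ai, bd, be, bf, bg, bj, ce, cf, cg, ch, ci, cj, df, dg, dh, di, ef, eh, ei, ej, fh, fi, fj, gh, gi
  2-simplices (20): abe, abg, adh, adi, aeh, agi, bdf, bdg, bej, bfj, cei, cej, cfh, cfj, cgh, cgi, dfi, dgh, efh, efi

Hence C_0 ≅ Z^10, C_1 ≅ Z^30, C_2 ≅ Z^20.

The boundary map ∂_1: C_1 → C_0 is given by ∂[p,q] = [q] − [p]. For instance
  ∂fj = j − f.
This gives a 10×30 integer matrix of rank 9; reducing to Smith normal form yields diagonal entries (1,1,1,1,1,1,1,1,1).

∂_2: C_2 → C_1 acts by ∂[p,q,r] = [q,r] − [p,r] + [p,q]. For instance
  ∂agi = gi − ai + ag,
  ∂abg = bg − ag + ab.
This gives a 30×20 integer matrix of rank 20; reducing to Smith normal form yields diagonal entries (1,1,1,1,1,1,1,1,1,1,1,1,1,1,1,1,1,1,1,2).

Now H_k = ker ∂_k / im ∂_{k+1}, so:

  H_0: rank C_0 − rank ∂_1 = 10 − 9 = 1, and the invariant factors of ∂_1 are all 1, so H_0 ≅ Z.
  H_1: rank ker ∂_1 − rank ∂_2 = (30 − 9) − 20 = 1, and ∂_2 has invariant factor 2 > 1, so H_1 ≅ Z × Z/2.
  H_2: rank ker ∂_2 − rank ∂_3 = (20 − 20) − 0 = 0, and there is no ∂_3, so H_2 ≅ 0.

As a check, the Euler characteristic is 10 − 30 + 20 = 0, which agrees with 1 − 1 + 0 = 0.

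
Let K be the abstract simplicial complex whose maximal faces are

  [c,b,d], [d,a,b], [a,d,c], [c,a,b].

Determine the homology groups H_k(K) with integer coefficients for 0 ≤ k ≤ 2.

H_0 = Z,  H_1 = 0,  H_2 = Z.

Fix the vertex order a < b < c < d and write every simplex with vertices in increasing order. Then dim K = 2 and the simplices of K are:

  0-simplices (4): a, b, c, d
  1-simplices (6): ab, ac, ad, bc, bd, cd
  2-simplices (4): abc, abd, acd, bcd

so the chain groups are C_0 ≅ Z^4, C_1 ≅ Z^6, C_2 ≅ Z^4.

∂_1: C_1 → C_0 is given by ∂[p,q] = [q] − [p]. For instance
  ∂bd = d − b.
The resulting 4×6 matrix has rank 3, and its Smith normal form has invariant factors (1,1,1).

∂_2: C_2 → C_1 acts by ∂[p,q,r] = [q,r] − [p,r] + [p,q]. For instance
  ∂acd = cd − ad + ac,
  ∂abc = bc − ac + ab.
This gives a 6×4 integer matrix of rank 3; reducing to Smith normal form yields diagonal entries (1,1,1).

Computing H_k = (kernel of ∂_k) / (image of ∂_{k+1}):

  H_0: rank C_0 − rank ∂_1 = 4 − 3 = 1, and the invariant factors of ∂_1 are all 1, so H_0 = Z.
  H_1: rank ker ∂_1 − rank ∂_2 = (6 − 3) − 3 = 0, and the invariant factors of ∂_2 are all 1, so H_1 = 0.
  H_2: rank ker ∂_2 − rank ∂_3 = (4 − 3) − 0 = 1, and there is no ∂_3, so H_2 = Z.

As a check, the Euler characteristic is 4 − 6 + 4 = 2, which agrees with 1 − 0 + 1 = 2.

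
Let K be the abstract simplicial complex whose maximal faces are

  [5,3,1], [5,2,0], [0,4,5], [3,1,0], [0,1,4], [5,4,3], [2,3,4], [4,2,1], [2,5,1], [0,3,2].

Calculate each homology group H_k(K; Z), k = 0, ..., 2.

Take the total order 0 < 1 < 2 < 3 < 4 < 5 on the vertex set. Then K (dimension 2) consists of the simplices:

  0-simplices (6): [0], [1], [2], [3], [4], [5]
  1-simplices (15): [0,1], [0,2], [0,3], [0,4], [0,5], [1,2], [1,3], [1,4], [1,5], [2,3], [2,4], [2,5], [3,4], [3,5], [4,5]
  2-simplices (10): [0,1,3], [0,1,4], [0,2,3], [0,2,5], [0,4,5], [1,2,4], [1,2,5], [1,3,5], [2,3,4], [3,4,5]

Hence C_0 ≅ Z^6, C_1 ≅ Z^15, C_2 ≅ Z^10.

∂_1: C_1 → C_0 maps an edge to its endpoints' difference, ∂[p,q] = q − p.
As a 6×15 matrix over Z this has rank 5, with invariant factors (1,1,1,1,1).

The boundary map ∂_2: C_2 → C_1 sends each 2-simplex [p,q,r] to [q,r] − [p,r] + [p,q]. For instance
  ∂[1,2,5] = [2,5] − [1,5] + [1,2],
  ∂[0,2,5] = [2,5] − [0,5] + [0,2].
The 15×10 boundary matrix has rank 10 and Smith normal form diag(1,1,1,1,1,1,1,1,1,2).

Reading off H_k = ker ∂_k / im ∂_{k+1}:

  H_0: rank C_0 − rank ∂_1 = 6 − 5 = 1, and the invariant factors of ∂_1 are all 1, so H_0 = Z.
  H_1: rank ker ∂_1 − rank ∂_2 = (15 − 5) − 10 = 0, and ∂_2 has invariant factor 2 > 1, so H_1 = Z/2Z.
  H_2: rank ker ∂_2 − rank ∂_3 = (10 − 10) − 0 = 0, and there is no ∂_3, so H_2 = 0.

H_0 = Z,  H_1 = Z/2Z,  H_2 = 0.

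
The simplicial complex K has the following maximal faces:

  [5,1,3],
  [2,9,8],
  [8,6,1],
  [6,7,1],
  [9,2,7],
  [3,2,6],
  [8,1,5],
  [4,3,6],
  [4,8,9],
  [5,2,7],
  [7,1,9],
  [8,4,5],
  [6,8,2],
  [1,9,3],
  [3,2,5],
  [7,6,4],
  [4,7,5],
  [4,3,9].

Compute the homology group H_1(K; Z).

We work with the vertex ordering 1 < 2 < 3 < 4 < 5 < 6 < 7 < 8 < 9. The simplices of K, each written with vertices in increasing order, are:

  0-simplices (9): [1], [2], [3], [4], [5], [6], [7], [8], [9]
  1-simplices (27): (27 of them)
  2-simplices (18): [1,3,5], [1,3,9], [1,5,8], [1,6,7], [1,6,8], [1,7,9], [2,3,5], [2,3,6], [2,5,7], [2,6,8], [2,7,9], [2,8,9], [3,4,6], [3,4,9], [4,5,7], [4,5,8], [4,6,7], [4,8,9]

so the chain groups are C_0 ≅ Z^9, C_1 ≅ Z^27, C_2 ≅ Z^18.

The boundary map ∂_1: C_1 → C_0 maps an edge to its endpoints' difference, ∂[p,q] = q − p. For instance
  ∂[2,5] = [5] − [2].
The resulting 9×27 matrix has rank 8, and its Smith normal form has invariant factors (1,1,1,1,1,1,1,1).

∂_2: C_2 → C_1 maps a triangle to the signed sum of its edges. For instance
  ∂[2,7,9] = [7,9] − [2,9] + [2,7],
  ∂[4,5,8] = [5,8] − [4,8] + [4,5].
This gives a 27×18 integer matrix of rank 17; reducing to Smith normal form yields diagonal entries (1,1,1,1,1,1,1,1,1,1,1,1,1,1,1,1,1).

Computing H_k = (kernel of ∂_k) / (image of ∂_{k+1}):

  H_1: rank ker ∂_1 − rank ∂_2 = (27 − 8) − 17 = 2, and the invariant factors of ∂_2 are all 1, so H_1 ≅ Z^2.

(K is a triangulation of the torus T^2.)

H_1 ≅ Z^2.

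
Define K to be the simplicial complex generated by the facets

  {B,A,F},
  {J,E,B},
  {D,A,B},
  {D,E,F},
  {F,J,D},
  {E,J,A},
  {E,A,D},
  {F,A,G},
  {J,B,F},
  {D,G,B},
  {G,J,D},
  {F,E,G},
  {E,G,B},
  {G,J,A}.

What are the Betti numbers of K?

b_0 = 1, b_1 = 2, b_2 = 1.

Take the total order A < B < D < E < F < G < J on the vertex set. Then K (dimension 2) consists of the simplices:

  0-simplices (7): A, B, D, E, F, G, J
  1-simplices (21): AB, AD, AE, AF, AG, AJ, BD, BE, BF, BG, BJ, DE, DF, DG, DJ, EF, EG, EJ, FG, FJ, GJ
  2-simplices (14): ABD, ABF, ADE, AEJ, AFG, AGJ, BDG, BEG, BEJ, BFJ, DEF, DFJ, DGJ, EFG

giving chain groups C_0 ≅ Z^7, C_1 ≅ Z^21, C_2 ≅ Z^14.

∂_1: C_1 → C_0 is given by ∂[p,q] = [q] − [p].
The 7×21 boundary matrix has rank 6 and Smith normal form diag(1,1,1,1,1,1).

∂_2: C_2 → C_1 maps a triangle to the signed sum of its edges. For instance
  ∂BEJ = EJ − BJ + BE,
  ∂BDG = DG − BG + BD.
As a 21×14 matrix over Z this has rank 13, with invariant factors (1,1,1,1,1,1,1,1,1,1,1,1,1).

From H_k ≅ ker(∂_k) / im(∂_{k+1}) we obtain:

  H_0: rank C_0 − rank ∂_1 = 7 − 6 = 1, and the invariant factors of ∂_1 are all 1, so H_0 ≅ Z.
  H_1: rank ker ∂_1 − rank ∂_2 = (21 − 6) − 13 = 2, and the invariant factors of ∂_2 are all 1, so H_1 ≅ Z^2.
  H_2: rank ker ∂_2 − rank ∂_3 = (14 − 13) − 0 = 1, and there is no ∂_3, so H_2 ≅ Z.

As a check, the Euler characteristic is 7 − 21 + 14 = 0, which agrees with 1 − 2 + 1 = 0.
(K is a triangulation of the torus T^2.)

Hence the Betti numbers are b_0 = 1, b_1 = 2, b_2 = 1.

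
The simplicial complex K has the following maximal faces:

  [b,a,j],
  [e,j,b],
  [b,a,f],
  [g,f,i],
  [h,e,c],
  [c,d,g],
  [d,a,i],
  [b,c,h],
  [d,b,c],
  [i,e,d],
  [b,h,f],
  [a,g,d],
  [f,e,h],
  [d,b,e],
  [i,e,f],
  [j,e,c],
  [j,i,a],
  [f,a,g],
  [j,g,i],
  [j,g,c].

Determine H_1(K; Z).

We work with the vertex ordering a < b < c < d < e < f < g < h < i < j. The simplices of K, each written with vertices in increasing order, are:

  0-simplices (10): a, b, c, d, e, f, g, h, i, j
  1-simplices (30): ab, ad, af, ag, ai, aj, bc, bd, be, bf, bh, bj, cd, ce, cg, ch, cj, de, dg, di, ef, eh, ei, ej, fg, fh, fi, gi, gj, ij
  2-simplices (20): abf, abj, adg, adi, afg, aij, bcd, bch, bde, bej, bfh, cdg, ceh, cej, cgj, dei, efh, efi, fgi, gij

giving chain groups C_0 ≅ Z^10, C_1 ≅ Z^30, C_2 ≅ Z^20.

∂_1: C_1 → C_0 maps an edge to its endpoints' difference, ∂[p,q] = q − p. For instance
  ∂cd = d − c.
This gives a 10×30 integer matrix of rank 9; reducing to Smith normal form yields diagonal entries (1,1,1,1,1,1,1,1,1).

The boundary map ∂_2: C_2 → C_1 acts by ∂[p,q,r] = [q,r] − [p,r] + [p,q]. For instance
  ∂ceh = eh − ch + ce,
  ∂aij = ij − aj + ai.
This gives a 30×20 integer matrix of rank 20; reducing to Smith normal form yields diagonal entries (1,1,1,1,1,1,1,1,1,1,1,1,1,1,1,1,1,1,1,2).

Reading off H_k = ker ∂_k / im ∂_{k+1}:

  H_1: rank ker ∂_1 − rank ∂_2 = (30 − 9) − 20 = 1, and ∂_2 has invariant factor 2 > 1, so H_1 ≅ Z ⊕ Z/2.

H_1 ≅ Z ⊕ Z/2.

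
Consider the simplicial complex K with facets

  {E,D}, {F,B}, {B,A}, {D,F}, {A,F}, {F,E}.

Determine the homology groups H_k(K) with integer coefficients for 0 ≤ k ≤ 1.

H_0 ≅ Z,  H_1 ≅ Z^2.

Fix the vertex order A < B < D < E < F and write every simplex with vertices in increasing order. Then dim K = 1 and the simplices of K are:

  0-simplices (5): A, B, D, E, F
  1-simplices (6): AB, AF, BF, DE, DF, EF

so the chain groups are C_0 ≅ Z^5, C_1 ≅ Z^6.

The boundary map ∂_1: C_1 → C_0 is given by ∂[p,q] = [q] − [p].
The 5×6 boundary matrix has rank 4 and Smith normal form diag(1,1,1,1).

From H_k ≅ ker(∂_k) / im(∂_{k+1}) we obtain:

  H_0: rank C_0 − rank ∂_1 = 5 − 4 = 1, and the invariant factors of ∂_1 are all 1, so H_0 ≅ Z.
  H_1: rank ker ∂_1 − rank ∂_2 = (6 − 4) − 0 = 2, and there is no ∂_2, so H_1 ≅ Z^2.

As a check, the Euler characteristic is 5 − 6 = -1, which agrees with 1 − 2 = -1.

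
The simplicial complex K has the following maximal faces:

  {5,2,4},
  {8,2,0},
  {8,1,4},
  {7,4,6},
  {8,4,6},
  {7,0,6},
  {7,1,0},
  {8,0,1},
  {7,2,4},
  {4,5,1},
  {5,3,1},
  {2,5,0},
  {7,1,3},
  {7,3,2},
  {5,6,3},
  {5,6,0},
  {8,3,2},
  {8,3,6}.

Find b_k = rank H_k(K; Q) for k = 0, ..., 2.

b_0 = 1, b_1 = 2, b_2 = 1.

We work with the vertex ordering 0 < 1 < 2 < 3 < 4 < 5 < 6 < 7 < 8. The simplices of K, each written with vertices in increasing order, are:

  0-simplices (9): [0], [1], [2], [3], [4], [5], [6], [7], [8]
  1-simplices (27): (27 of them)
  2-simplices (18): [0,1,7], [0,1,8], [0,2,5], [0,2,8], [0,5,6], [0,6,7], [1,3,5], [1,3,7], [1,4,5], [1,4,8], [2,3,7], [2,3,8], [2,4,5], [2,4,7], [3,5,6], [3,6,8], [4,6,7], [4,6,8]

Hence C_0 ≅ Z^9, C_1 ≅ Z^27, C_2 ≅ Z^18.

Boundary ∂_1: C_1 → C_0 sends each edge [p,q] (with p < q) to q − p. For instance
  ∂[4,8] = [8] − [4].
The 9×27 boundary matrix has rank 8 and Smith normal form diag(1,1,1,1,1,1,1,1).

Boundary ∂_2: C_2 → C_1 acts by ∂[p,q,r] = [q,r] − [p,r] + [p,q]. For instance
  ∂[4,6,7] = [6,7] − [4,7] + [4,6],
  ∂[2,3,8] = [3,8] − [2,8] + [2,3].
The resulting 27×18 matrix has rank 17, and its Smith normal form has invariant factors (1,1,1,1,1,1,1,1,1,1,1,1,1,1,1,1,1).

From H_k ≅ ker(∂_k) / im(∂_{k+1}) we obtain:

  H_0: rank C_0 − rank ∂_1 = 9 − 8 = 1, and the invariant factors of ∂_1 are all 1, so H_0 = Z.
  H_1: rank ker ∂_1 − rank ∂_2 = (27 − 8) − 17 = 2, and the invariant factors of ∂_2 are all 1, so H_1 = Z^2.
  H_2: rank ker ∂_2 − rank ∂_3 = (18 − 17) − 0 = 1, and there is no ∂_3, so H_2 = Z.

(K is a triangulation of the torus T^2.)

Hence the Betti numbers are b_0 = 1, b_1 = 2, b_2 = 1.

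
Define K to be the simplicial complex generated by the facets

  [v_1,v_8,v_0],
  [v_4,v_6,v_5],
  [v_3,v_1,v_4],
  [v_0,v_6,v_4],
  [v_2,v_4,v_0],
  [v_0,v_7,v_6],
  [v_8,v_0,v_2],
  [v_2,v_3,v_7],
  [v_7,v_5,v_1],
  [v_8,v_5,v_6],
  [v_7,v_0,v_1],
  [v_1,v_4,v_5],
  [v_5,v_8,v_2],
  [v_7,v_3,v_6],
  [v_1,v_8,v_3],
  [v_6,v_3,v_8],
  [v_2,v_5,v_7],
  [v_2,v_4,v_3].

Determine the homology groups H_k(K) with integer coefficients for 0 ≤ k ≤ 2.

Fix the vertex order v_0 < v_1 < v_2 < v_3 < v_4 < v_5 < v_6 < v_7 < v_8 and write every simplex with vertices in increasing order. Then dim K = 2 and the simplices of K are:

  0-simplices (9): [v_0], [v_1], [v_2], [v_3], [v_4], [v_5], [v_6], [v_7], [v_8]
  1-simplices (27): (27 of them)
  2-simplices (18): (18 of them)

so the chain groups are C_0 ≅ Z^9, C_1 ≅ Z^27, C_2 ≅ Z^18.

Boundary ∂_1: C_1 → C_0 maps an edge to its endpoints' difference, ∂[p,q] = q − p.
As a 9×27 matrix over Z this has rank 8, with invariant factors (1,1,1,1,1,1,1,1).

∂_2: C_2 → C_1 acts by ∂[p,q,r] = [q,r] − [p,r] + [p,q]. For instance
  ∂[v_1,v_5,v_7] = [v_5,v_7] − [v_1,v_7] + [v_1,v_5],
  ∂[v_2,v_5,v_8] = [v_5,v_8] − [v_2,v_8] + [v_2,v_5].
This gives a 27×18 integer matrix of rank 17; reducing to Smith normal form yields diagonal entries (1,1,1,1,1,1,1,1,1,1,1,1,1,1,1,1,1).

Computing H_k = (kernel of ∂_k) / (image of ∂_{k+1}):

  H_0: rank C_0 − rank ∂_1 = 9 − 8 = 1, and the invariant factors of ∂_1 are all 1, so H_0 = Z.
  H_1: rank ker ∂_1 − rank ∂_2 = (27 − 8) − 17 = 2, and the invariant factors of ∂_2 are all 1, so H_1 = Z^2.
  H_2: rank ker ∂_2 − rank ∂_3 = (18 − 17) − 0 = 1, and there is no ∂_3, so H_2 = Z.

(K is a triangulation of the torus T^2.)

H_0 = Z,  H_1 = Z^2,  H_2 = Z.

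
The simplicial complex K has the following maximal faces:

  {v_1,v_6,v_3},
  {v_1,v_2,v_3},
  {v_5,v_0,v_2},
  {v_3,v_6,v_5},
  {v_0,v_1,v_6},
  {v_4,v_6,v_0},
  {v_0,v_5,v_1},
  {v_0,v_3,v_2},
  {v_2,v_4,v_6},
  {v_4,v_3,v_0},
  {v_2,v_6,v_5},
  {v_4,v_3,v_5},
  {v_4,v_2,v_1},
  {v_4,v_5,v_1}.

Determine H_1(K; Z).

H_1 ≅ Z^2.

Fix the vertex order v_0 < v_1 < v_2 < v_3 < v_4 < v_5 < v_6 and write every simplex with vertices in increasing order. Then dim K = 2 and the simplices of K are:

  0-simplices (7): [v_0], [v_1], [v_2], [v_3], [v_4], [v_5], [v_6]
  1-simplices (21): (21 of them)
  2-simplices (14): (14 of them)

giving chain groups C_0 ≅ Z^7, C_1 ≅ Z^21, C_2 ≅ Z^14.

∂_1: C_1 → C_0 maps an edge to its endpoints' difference, ∂[p,q] = q − p.
As a 7×21 matrix over Z this has rank 6, with invariant factors (1,1,1,1,1,1).

Boundary ∂_2: C_2 → C_1 acts by ∂[p,q,r] = [q,r] − [p,r] + [p,q]. For instance
  ∂[v_2,v_5,v_6] = [v_5,v_6] − [v_2,v_6] + [v_2,v_5],
  ∂[v_1,v_3,v_6] = [v_3,v_6] − [v_1,v_6] + [v_1,v_3].
The resulting 21×14 matrix has rank 13, and its Smith normal form has invariant factors (1,1,1,1,1,1,1,1,1,1,1,1,1).

Now H_k = ker ∂_k / im ∂_{k+1}, so:

  H_1: rank ker ∂_1 − rank ∂_2 = (21 − 6) − 13 = 2, and the invariant factors of ∂_2 are all 1, so H_1 ≅ Z^2.

(K is a triangulation of the torus T^2.)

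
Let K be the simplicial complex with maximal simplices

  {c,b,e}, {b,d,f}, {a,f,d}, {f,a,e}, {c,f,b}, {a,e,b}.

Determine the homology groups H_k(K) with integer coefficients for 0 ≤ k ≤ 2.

H_0 ≅ Z,  H_1 ≅ Z,  H_2 = 0.

Take the total order a < b < c < d < e < f on the vertex set. Then K (dimension 2) consists of the simplices:

  0-simplices (6): a, b, c, d, e, f
  1-simplices (12): ab, ad, ae, af, bc, bd, be, bf, ce, cf, df, ef
  2-simplices (6): abe, adf, aef, bce, bcf, bdf

Hence C_0 ≅ Z^6, C_1 ≅ Z^12, C_2 ≅ Z^6.

The boundary map ∂_1: C_1 → C_0 sends each edge [p,q] (with p < q) to q − p. For instance
  ∂ef = f − e.
The 6×12 boundary matrix has rank 5 and Smith normal form diag(1,1,1,1,1).

∂_2: C_2 → C_1 maps a triangle to the signed sum of its edges. For instance
  ∂bdf = df − bf + bd,
  ∂bcf = cf − bf + bc.
The 12×6 boundary matrix has rank 6 and Smith normal form diag(1,1,1,1,1,1).

Computing H_k = (kernel of ∂_k) / (image of ∂_{k+1}):

  H_0: rank C_0 − rank ∂_1 = 6 − 5 = 1, and the invariant factors of ∂_1 are all 1, so H_0 ≅ Z.
  H_1: rank ker ∂_1 − rank ∂_2 = (12 − 5) − 6 = 1, and the invariant factors of ∂_2 are all 1, so H_1 ≅ Z.
  H_2: rank ker ∂_2 − rank ∂_3 = (6 − 6) − 0 = 0, and there is no ∂_3, so H_2 ≅ 0.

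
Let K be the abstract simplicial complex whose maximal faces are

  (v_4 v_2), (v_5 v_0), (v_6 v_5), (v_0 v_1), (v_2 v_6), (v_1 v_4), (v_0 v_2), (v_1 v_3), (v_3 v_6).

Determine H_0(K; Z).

K has 7 vertices, 9 edges.
rank ∂_0 = 0, rank ∂_1 = 6 ⇒ b_0 = 7 − 0 − 6 = 1; all invariant factors of ∂_1 are 1 so no torsion. So H_0 = Z.

H_0 = Z.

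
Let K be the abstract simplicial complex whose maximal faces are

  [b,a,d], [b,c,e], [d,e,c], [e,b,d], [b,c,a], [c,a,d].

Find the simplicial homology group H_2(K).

H_2 ≅ Z.

Fix the vertex order a < b < c < d < e and write every simplex with vertices in increasing order. Then dim K = 2 and the simplices of K are:

  0-simplices (5): a, b, c, d, e
  1-simplices (9): ab, ac, ad, bc, bd, be, cd, ce, de
  2-simplices (6): abc, abd, acd, bce, bde, cde

so the chain groups are C_0 ≅ Z^5, C_1 ≅ Z^9, C_2 ≅ Z^6.

The boundary map ∂_1: C_1 → C_0 sends each edge [p,q] (with p < q) to q − p.
The 5×9 boundary matrix has rank 4 and Smith normal form diag(1,1,1,1).

The boundary map ∂_2: C_2 → C_1 maps a triangle to the signed sum of its edges. For instance
  ∂bce = ce − be + bc,
  ∂acd = cd − ad + ac.
The resulting 9×6 matrix has rank 5, and its Smith normal form has invariant factors (1,1,1,1,1).

Reading off H_k = ker ∂_k / im ∂_{k+1}:

  H_2: rank ker ∂_2 − rank ∂_3 = (6 − 5) − 0 = 1, and there is no ∂_3, so H_2 ≅ Z.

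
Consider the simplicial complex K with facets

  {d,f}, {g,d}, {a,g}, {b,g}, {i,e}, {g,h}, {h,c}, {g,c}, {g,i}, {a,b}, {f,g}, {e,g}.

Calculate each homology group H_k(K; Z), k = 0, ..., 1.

H_0 = Z,  H_1 = Z^4.

Take the total order a < b < c < d < e < f < g < h < i on the vertex set. Then K (dimension 1) consists of the simplices:

  0-simplices (9): a, b, c, d, e, f, g, h, i
  1-simplices (12): ab, ag, bg, cg, ch, df, dg, eg, ei, fg, gh, gi

Hence C_0 ≅ Z^9, C_1 ≅ Z^12.

Boundary ∂_1: C_1 → C_0 maps an edge to its endpoints' difference, ∂[p,q] = q − p. For instance
  ∂fg = g − f.
As a 9×12 matrix over Z this has rank 8, with invariant factors (1,1,1,1,1,1,1,1).

Reading off H_k = ker ∂_k / im ∂_{k+1}:

  H_0: rank C_0 − rank ∂_1 = 9 − 8 = 1, and the invariant factors of ∂_1 are all 1, so H_0 ≅ Z.
  H_1: rank ker ∂_1 − rank ∂_2 = (12 − 8) − 0 = 4, and there is no ∂_2, so H_1 ≅ Z^4.

As a check, the Euler characteristic is 9 − 12 = -3, which agrees with 1 − 4 = -3.
(K is a triangulation of a wedge of 4 circles.)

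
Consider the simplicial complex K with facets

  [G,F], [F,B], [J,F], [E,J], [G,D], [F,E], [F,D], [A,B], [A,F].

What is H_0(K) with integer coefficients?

Fix the vertex order A < B < D < E < F < G < J and write every simplex with vertices in increasing order. Then dim K = 1 and the simplices of K are:

  0-simplices (7): A, B, D, E, F, G, J
  1-simplices (9): AB, AF, BF, DF, DG, EF, EJ, FG, FJ

Hence C_0 ≅ Z^7, C_1 ≅ Z^9.

∂_1: C_1 → C_0 maps an edge to its endpoints' difference, ∂[p,q] = q − p.
The resulting 7×9 matrix has rank 6, and its Smith normal form has invariant factors (1,1,1,1,1,1).

From H_k ≅ ker(∂_k) / im(∂_{k+1}) we obtain:

  H_0: rank C_0 − rank ∂_1 = 7 − 6 = 1, and the invariant factors of ∂_1 are all 1, so H_0 = Z.

(K is a triangulation of a wedge of 3 circles.)

H_0 = Z.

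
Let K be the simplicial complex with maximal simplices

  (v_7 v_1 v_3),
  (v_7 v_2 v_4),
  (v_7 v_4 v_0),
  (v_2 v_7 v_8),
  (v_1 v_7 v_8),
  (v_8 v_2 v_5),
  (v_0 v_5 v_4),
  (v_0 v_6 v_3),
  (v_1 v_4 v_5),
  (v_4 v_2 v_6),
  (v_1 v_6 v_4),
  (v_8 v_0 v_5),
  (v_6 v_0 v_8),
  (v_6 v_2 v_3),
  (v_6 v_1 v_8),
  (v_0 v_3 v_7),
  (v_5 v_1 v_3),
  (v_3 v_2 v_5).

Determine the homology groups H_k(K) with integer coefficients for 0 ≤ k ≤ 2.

Fix the vertex order v_0 < v_1 < v_2 < v_3 < v_4 < v_5 < v_6 < v_7 < v_8 and write every simplex with vertices in increasing order. Then dim K = 2 and the simplices of K are:

  0-simplices (9): [v_0], [v_1], [v_2], [v_3], [v_4], [v_5], [v_6], [v_7], [v_8]
  1-simplices (27): (27 of them)
  2-simplices (18): (18 of them)

so the chain groups are C_0 ≅ Z^9, C_1 ≅ Z^27, C_2 ≅ Z^18.

Boundary ∂_1: C_1 → C_0 maps an edge to its endpoints' difference, ∂[p,q] = q − p. For instance
  ∂[v_2,v_4] = [v_4] − [v_2].
The resulting 9×27 matrix has rank 8, and its Smith normal form has invariant factors (1,1,1,1,1,1,1,1).

The boundary map ∂_2: C_2 → C_1 sends each 2-simplex [p,q,r] to [q,r] − [p,r] + [p,q]. For instance
  ∂[v_1,v_4,v_6] = [v_4,v_6] − [v_1,v_6] + [v_1,v_4],
  ∂[v_2,v_5,v_8] = [v_5,v_8] − [v_2,v_8] + [v_2,v_5].
The 27×18 boundary matrix has rank 17 and Smith normal form diag(1,1,1,1,1,1,1,1,1,1,1,1,1,1,1,1,1).

From H_k ≅ ker(∂_k) / im(∂_{k+1}) we obtain:

  H_0: rank C_0 − rank ∂_1 = 9 − 8 = 1, and the invariant factors of ∂_1 are all 1, so H_0 ≅ Z.
  H_1: rank ker ∂_1 − rank ∂_2 = (27 − 8) − 17 = 2, and the invariant factors of ∂_2 are all 1, so H_1 ≅ Z^2.
  H_2: rank ker ∂_2 − rank ∂_3 = (18 − 17) − 0 = 1, and there is no ∂_3, so H_2 ≅ Z.

(K is a triangulation of the torus T^2.)

H_0 = Z,  H_1 = Z^2,  H_2 = Z.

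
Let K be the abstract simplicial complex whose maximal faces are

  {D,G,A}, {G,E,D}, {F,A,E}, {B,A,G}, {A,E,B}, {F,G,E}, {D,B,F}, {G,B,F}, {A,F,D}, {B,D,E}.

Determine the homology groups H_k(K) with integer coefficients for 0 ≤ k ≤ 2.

H_0 ≅ Z,  H_1 ≅ Z_2,  H_2 = 0.

Take the total order A < B < D < E < F < G on the vertex set. Then K (dimension 2) consists of the simplices:

  0-simplices (6): A, B, D, E, F, G
  1-simplices (15): AB, AD, AE, AF, AG, BD, BE, BF, BG, DE, DF, DG, EF, EG, FG
  2-simplices (10): ABE, ABG, ADF, ADG, AEF, BDE, BDF, BFG, DEG, EFG

giving chain groups C_0 ≅ Z^6, C_1 ≅ Z^15, C_2 ≅ Z^10.

Boundary ∂_1: C_1 → C_0 is given by ∂[p,q] = [q] − [p].
This gives a 6×15 integer matrix of rank 5; reducing to Smith normal form yields diagonal entries (1,1,1,1,1).

Boundary ∂_2: C_2 → C_1 acts by ∂[p,q,r] = [q,r] − [p,r] + [p,q]. For instance
  ∂ADG = DG − AG + AD,
  ∂BDE = DE − BE + BD.
This gives a 15×10 integer matrix of rank 10; reducing to Smith normal form yields diagonal entries (1,1,1,1,1,1,1,1,1,2).

Reading off H_k = ker ∂_k / im ∂_{k+1}:

  H_0: rank C_0 − rank ∂_1 = 6 − 5 = 1, and the invariant factors of ∂_1 are all 1, so H_0 ≅ Z.
  H_1: rank ker ∂_1 − rank ∂_2 = (15 − 5) − 10 = 0, and ∂_2 has invariant factor 2 > 1, so H_1 ≅ Z_2.
  H_2: rank ker ∂_2 − rank ∂_3 = (10 − 10) − 0 = 0, and there is no ∂_3, so H_2 ≅ 0.

(K is a triangulation of the real projective plane RP^2.)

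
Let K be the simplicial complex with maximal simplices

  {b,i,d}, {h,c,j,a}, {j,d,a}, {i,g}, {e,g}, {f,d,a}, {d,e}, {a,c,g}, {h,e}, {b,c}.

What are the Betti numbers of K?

b_0 = 1, b_1 = 4, b_2 = 0, b_3 = 0.

Fix the vertex order a < b < c < d < e < f < g < h < i < j and write every simplex with vertices in increasing order. Then dim K = 3 and the simplices of K are:

  0-simplices (10): a, b, c, d, e, f, g, h, i, j
  1-simplices (20): ac, ad, af, ag, ah, aj, bc, bd, bi, cg, ch, cj, de, df, di, dj, eg, eh, gi, hj
  2-simplices (8): acg, ach, acj, adf, adj, ahj, bdi, chj
  3-simplices (1): achj

giving chain groups C_0 ≅ Z^10, C_1 ≅ Z^20, C_2 ≅ Z^8, C_3 ≅ Z^1.

Boundary ∂_1: C_1 → C_0 sends each edge [p,q] (with p < q) to q − p. For instance
  ∂ad = d − a.
This gives a 10×20 integer matrix of rank 9; reducing to Smith normal form yields diagonal entries (1,1,1,1,1,1,1,1,1).

The boundary map ∂_2: C_2 → C_1 maps a triangle to the signed sum of its edges. For instance
  ∂adj = dj − aj + ad,
  ∂adf = df − af + ad.
The resulting 20×8 matrix has rank 7, and its Smith normal form has invariant factors (1,1,1,1,1,1,1).

The boundary map ∂_3: C_3 → C_2 sends each 3-simplex σ to the alternating sum Σ_i (−1)^i (σ with its i-th vertex removed). For instance
  ∂achj = chj − ahj + acj − ach.
As a 8×1 matrix over Z this has rank 1, with invariant factors (1).

Computing H_k = (kernel of ∂_k) / (image of ∂_{k+1}):

  H_0: rank C_0 − rank ∂_1 = 10 − 9 = 1, and the invariant factors of ∂_1 are all 1, so H_0 ≅ Z.
  H_1: rank ker ∂_1 − rank ∂_2 = (20 − 9) − 7 = 4, and the invariant factors of ∂_2 are all 1, so H_1 ≅ Z^4.
  H_2: rank ker ∂_2 − rank ∂_3 = (8 − 7) − 1 = 0, and the invariant factors of ∂_3 are all 1, so H_2 ≅ 0.
  H_3: rank ker ∂_3 − rank ∂_4 = (1 − 1) − 0 = 0, and there is no ∂_4, so H_3 ≅ 0.

As a check, the Euler characteristic is 10 − 20 + 8 − 1 = -3, which agrees with 1 − 4 + 0 − 0 = -3.

Hence the Betti numbers are b_0 = 1, b_1 = 4, b_2 = 0, b_3 = 0.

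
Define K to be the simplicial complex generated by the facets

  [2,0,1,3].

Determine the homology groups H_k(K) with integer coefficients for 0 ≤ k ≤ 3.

H_0 = Z,  H_1 = 0,  H_2 = 0,  H_3 = 0.

Fix the vertex order 0 < 1 < 2 < 3 and write every simplex with vertices in increasing order. Then dim K = 3 and the simplices of K are:

  0-simplices (4): [0], [1], [2], [3]
  1-simplices (6): [0,1], [0,2], [0,3], [1,2], [1,3], [2,3]
  2-simplices (4): [0,1,2], [0,1,3], [0,2,3], [1,2,3]
  3-simplices (1): [0,1,2,3]

giving chain groups C_0 ≅ Z^4, C_1 ≅ Z^6, C_2 ≅ Z^4, C_3 ≅ Z^1.

The boundary map ∂_1: C_1 → C_0 sends each edge [p,q] (with p < q) to q − p. For instance
  ∂[0,1] = [1] − [0].
The 4×6 boundary matrix has rank 3 and Smith normal form diag(1,1,1).

Boundary ∂_2: C_2 → C_1 acts by ∂[p,q,r] = [q,r] − [p,r] + [p,q]. For instance
  ∂[0,2,3] = [2,3] − [0,3] + [0,2],
  ∂[0,1,2] = [1,2] − [0,2] + [0,1].
The 6×4 boundary matrix has rank 3 and Smith normal form diag(1,1,1).

The boundary map ∂_3: C_3 → C_2 sends each 3-simplex σ to the alternating sum Σ_i (−1)^i (σ with its i-th vertex removed). For instance
  ∂[0,1,2,3] = [1,2,3] − [0,2,3] + [0,1,3] − [0,1,2].
The 4×1 boundary matrix has rank 1 and Smith normal form diag(1).

From H_k ≅ ker(∂_k) / im(∂_{k+1}) we obtain:

  H_0: rank C_0 − rank ∂_1 = 4 − 3 = 1, and the invariant factors of ∂_1 are all 1, so H_0 = Z.
  H_1: rank ker ∂_1 − rank ∂_2 = (6 − 3) − 3 = 0, and the invariant factors of ∂_2 are all 1, so H_1 = 0.
  H_2: rank ker ∂_2 − rank ∂_3 = (4 − 3) − 1 = 0, and the invariant factors of ∂_3 are all 1, so H_2 = 0.
  H_3: rank ker ∂_3 − rank ∂_4 = (1 − 1) − 0 = 0, and there is no ∂_4, so H_3 = 0.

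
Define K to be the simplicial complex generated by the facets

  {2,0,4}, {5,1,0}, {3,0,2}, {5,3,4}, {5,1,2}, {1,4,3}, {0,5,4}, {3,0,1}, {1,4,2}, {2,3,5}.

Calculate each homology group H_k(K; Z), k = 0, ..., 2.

H_0 = Z,  H_1 = Z_2,  H_2 = 0.

We work with the vertex ordering 0 < 1 < 2 < 3 < 4 < 5. The simplices of K, each written with vertices in increasing order, are:

  0-simplices (6): [0], [1], [2], [3], [4], [5]
  1-simplices (15): [0,1], [0,2], [0,3], [0,4], [0,5], [1,2], [1,3], [1,4], [1,5], [2,3], [2,4], [2,5], [3,4], [3,5], [4,5]
  2-simplices (10): [0,1,3], [0,1,5], [0,2,3], [0,2,4], [0,4,5], [1,2,4], [1,2,5], [1,3,4], [2,3,5], [3,4,5]

Hence C_0 ≅ Z^6, C_1 ≅ Z^15, C_2 ≅ Z^10.

The boundary map ∂_1: C_1 → C_0 maps an edge to its endpoints' difference, ∂[p,q] = q − p. For instance
  ∂[3,4] = [4] − [3].
The resulting 6×15 matrix has rank 5, and its Smith normal form has invariant factors (1,1,1,1,1).

Boundary ∂_2: C_2 → C_1 sends each 2-simplex [p,q,r] to [q,r] − [p,r] + [p,q]. For instance
  ∂[0,1,3] = [1,3] − [0,3] + [0,1],
  ∂[0,1,5] = [1,5] − [0,5] + [0,1].
The 15×10 boundary matrix has rank 10 and Smith normal form diag(1,1,1,1,1,1,1,1,1,2).

Reading off H_k = ker ∂_k / im ∂_{k+1}:

  H_0: rank C_0 − rank ∂_1 = 6 − 5 = 1, and the invariant factors of ∂_1 are all 1, so H_0 = Z.
  H_1: rank ker ∂_1 − rank ∂_2 = (15 − 5) − 10 = 0, and ∂_2 has invariant factor 2 > 1, so H_1 = Z_2.
  H_2: rank ker ∂_2 − rank ∂_3 = (10 − 10) − 0 = 0, and there is no ∂_3, so H_2 = 0.

(K is a triangulation of the real projective plane RP^2.)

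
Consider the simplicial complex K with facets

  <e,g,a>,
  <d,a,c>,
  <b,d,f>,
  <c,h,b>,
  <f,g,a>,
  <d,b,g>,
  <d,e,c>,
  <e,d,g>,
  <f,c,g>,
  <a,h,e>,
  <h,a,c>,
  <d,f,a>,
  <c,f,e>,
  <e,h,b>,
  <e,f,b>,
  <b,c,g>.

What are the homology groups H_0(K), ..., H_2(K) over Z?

H_0 ≅ Z,  H_1 ≅ Z^2,  H_2 ≅ Z.

Take the total order a < b < c < d < e < f < g < h on the vertex set. Then K (dimension 2) consists of the simplices:

  0-simplices (8): a, b, c, d, e, f, g, h
  1-simplices (24): ac, ad, ae, af, ag, ah, bc, bd, be, bf, bg, bh, cd, ce, cf, cg, ch, de, df, dg, ef, eg, eh, fg
  2-simplices (16): acd, ach, adf, aeg, aeh, afg, bcg, bch, bdf, bdg, bef, beh, cde, cef, cfg, deg

so the chain groups are C_0 ≅ Z^8, C_1 ≅ Z^24, C_2 ≅ Z^16.

∂_1: C_1 → C_0 maps an edge to its endpoints' difference, ∂[p,q] = q − p. For instance
  ∂cf = f − c.
The 8×24 boundary matrix has rank 7 and Smith normal form diag(1,1,1,1,1,1,1).

Boundary ∂_2: C_2 → C_1 maps a triangle to the signed sum of its edges. For instance
  ∂bdf = df − bf + bd,
  ∂cde = de − ce + cd.
This gives a 24×16 integer matrix of rank 15; reducing to Smith normal form yields diagonal entries (1,1,1,1,1,1,1,1,1,1,1,1,1,1,1).

Computing H_k = (kernel of ∂_k) / (image of ∂_{k+1}):

  H_0: rank C_0 − rank ∂_1 = 8 − 7 = 1, and the invariant factors of ∂_1 are all 1, so H_0 ≅ Z.
  H_1: rank ker ∂_1 − rank ∂_2 = (24 − 7) − 15 = 2, and the invariant factors of ∂_2 are all 1, so H_1 ≅ Z^2.
  H_2: rank ker ∂_2 − rank ∂_3 = (16 − 15) − 0 = 1, and there is no ∂_3, so H_2 ≅ Z.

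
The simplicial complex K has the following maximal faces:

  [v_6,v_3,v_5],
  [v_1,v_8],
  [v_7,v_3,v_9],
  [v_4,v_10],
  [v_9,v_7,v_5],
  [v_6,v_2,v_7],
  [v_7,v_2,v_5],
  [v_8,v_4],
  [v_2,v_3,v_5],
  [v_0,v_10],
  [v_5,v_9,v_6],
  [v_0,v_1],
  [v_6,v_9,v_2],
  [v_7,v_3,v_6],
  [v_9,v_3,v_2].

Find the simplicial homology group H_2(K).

H_2 = 0.

Take the total order v_0 < v_1 < v_2 < v_3 < v_4 < v_5 < v_6 < v_7 < v_8 < v_9 < v_10 on the vertex set. Then K (dimension 2) consists of the simplices:

  0-simplices (11): [v_0], [v_1], [v_2], [v_3], [v_4], [v_5], [v_6], [v_7], [v_8], [v_9], [v_10]
  1-simplices (20): (20 of them)
  2-simplices (10): [v_2,v_3,v_5], [v_2,v_3,v_9], [v_2,v_5,v_7], [v_2,v_6,v_7], [v_2,v_6,v_9], [v_3,v_5,v_6], [v_3,v_6,v_7], [v_3,v_7,v_9], [v_5,v_6,v_9], [v_5,v_7,v_9]

giving chain groups C_0 ≅ Z^11, C_1 ≅ Z^20, C_2 ≅ Z^10.

∂_1: C_1 → C_0 maps an edge to its endpoints' difference, ∂[p,q] = q − p. For instance
  ∂[v_4,v_10] = [v_10] − [v_4].
The resulting 11×20 matrix has rank 9, and its Smith normal form has invariant factors (1,1,1,1,1,1,1,1,1).

∂_2: C_2 → C_1 acts by ∂[p,q,r] = [q,r] − [p,r] + [p,q]. For instance
  ∂[v_5,v_7,v_9] = [v_7,v_9] − [v_5,v_9] + [v_5,v_7],
  ∂[v_2,v_6,v_7] = [v_6,v_7] − [v_2,v_7] + [v_2,v_6].
The resulting 20×10 matrix has rank 10, and its Smith normal form has invariant factors (1,1,1,1,1,1,1,1,1,2).

Computing H_k = (kernel of ∂_k) / (image of ∂_{k+1}):

  H_2: rank ker ∂_2 − rank ∂_3 = (10 − 10) − 0 = 0, and there is no ∂_3, so H_2 ≅ 0.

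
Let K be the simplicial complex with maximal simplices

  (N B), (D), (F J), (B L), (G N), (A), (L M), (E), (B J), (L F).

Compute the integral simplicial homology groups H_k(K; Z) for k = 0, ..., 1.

We work with the vertex ordering A < B < D < E < F < G < J < L < M < N. The simplices of K, each written with vertices in increasing order, are:

  0-simplices (10): A, B, D, E, F, G, J, L, M, N
  1-simplices (7): BJ, BL, BN, FJ, FL, GN, LM

Hence C_0 ≅ Z^10, C_1 ≅ Z^7.

The boundary map ∂_1: C_1 → C_0 maps an edge to its endpoints' difference, ∂[p,q] = q − p. For instance
  ∂FJ = J − F.
The 10×7 boundary matrix has rank 6 and Smith normal form diag(1,1,1,1,1,1).

Computing H_k = (kernel of ∂_k) / (image of ∂_{k+1}):

  H_0: rank C_0 − rank ∂_1 = 10 − 6 = 4, and the invariant factors of ∂_1 are all 1, so H_0 ≅ Z^4.
  H_1: rank ker ∂_1 − rank ∂_2 = (7 − 6) − 0 = 1, and there is no ∂_2, so H_1 ≅ Z.

As a check, the Euler characteristic is 10 − 7 = 3, which agrees with 4 − 1 = 3.

H_0 = Z^4,  H_1 = Z.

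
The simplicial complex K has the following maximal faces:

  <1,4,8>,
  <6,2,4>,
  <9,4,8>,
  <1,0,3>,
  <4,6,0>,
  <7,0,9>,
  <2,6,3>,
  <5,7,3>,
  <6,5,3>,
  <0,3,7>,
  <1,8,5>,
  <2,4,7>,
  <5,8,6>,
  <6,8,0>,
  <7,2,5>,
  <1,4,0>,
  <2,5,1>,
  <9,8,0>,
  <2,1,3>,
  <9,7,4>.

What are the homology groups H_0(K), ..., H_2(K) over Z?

H_0 = Z,  H_1 = Z ⊕ Z/2,  H_2 = 0.

Order the vertices as 0 < 1 < 2 < 3 < 4 < 5 < 6 < 7 < 8 < 9. Listing each simplex with vertices in this order, K has dimension 2 with simplices:

  0-simplices (10): [0], [1], [2], [3], [4], [5], [6], [7], [8], [9]
  1-simplices (30): (30 of them)
  2-simplices (20): (20 of them)

giving chain groups C_0 ≅ Z^10, C_1 ≅ Z^30, C_2 ≅ Z^20.

Boundary ∂_1: C_1 → C_0 sends each edge [p,q] (with p < q) to q − p. For instance
  ∂[0,6] = [6] − [0].
The 10×30 boundary matrix has rank 9 and Smith normal form diag(1,1,1,1,1,1,1,1,1).

∂_2: C_2 → C_1 acts by ∂[p,q,r] = [q,r] − [p,r] + [p,q]. For instance
  ∂[3,5,7] = [5,7] − [3,7] + [3,5],
  ∂[2,4,7] = [4,7] − [2,7] + [2,4].
The resulting 30×20 matrix has rank 20, and its Smith normal form has invariant factors (1,1,1,1,1,1,1,1,1,1,1,1,1,1,1,1,1,1,1,2).

From H_k ≅ ker(∂_k) / im(∂_{k+1}) we obtain:

  H_0: rank C_0 − rank ∂_1 = 10 − 9 = 1, and the invariant factors of ∂_1 are all 1, so H_0 = Z.
  H_1: rank ker ∂_1 − rank ∂_2 = (30 − 9) − 20 = 1, and ∂_2 has invariant factor 2 > 1, so H_1 = Z ⊕ Z/2.
  H_2: rank ker ∂_2 − rank ∂_3 = (20 − 20) − 0 = 0, and there is no ∂_3, so H_2 = 0.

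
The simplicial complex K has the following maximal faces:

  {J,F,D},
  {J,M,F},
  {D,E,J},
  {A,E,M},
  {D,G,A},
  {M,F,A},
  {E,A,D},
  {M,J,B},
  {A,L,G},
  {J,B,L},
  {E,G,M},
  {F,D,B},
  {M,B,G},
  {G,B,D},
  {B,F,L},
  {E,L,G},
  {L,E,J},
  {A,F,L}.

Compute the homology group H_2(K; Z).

K has 9 vertices, 27 edges, 18 triangles.
rank ∂_2 = 18, rank ∂_3 = 0 ⇒ b_2 = 18 − 18 − 0 = 0. So H_2 ≅ 0.

H_2 ≅ 0.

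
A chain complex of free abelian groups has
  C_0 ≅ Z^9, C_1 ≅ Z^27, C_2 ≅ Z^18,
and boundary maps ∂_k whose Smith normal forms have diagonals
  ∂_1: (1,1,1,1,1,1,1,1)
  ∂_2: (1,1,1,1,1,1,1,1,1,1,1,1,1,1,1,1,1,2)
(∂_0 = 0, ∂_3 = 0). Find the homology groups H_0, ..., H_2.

H_0: b_0 = 9 − 0 − 8 = 1; torsion from ∂_1 factors > 1: none. So H_0 = Z.
H_1: b_1 = 27 − 8 − 18 = 1; torsion from ∂_2 factors > 1: [2]. So H_1 = Z ⊕ Z_2.
H_2: b_2 = 18 − 18 − 0 = 0; torsion from ∂_3 factors > 1: none. So H_2 = 0.

H_0 = Z,  H_1 = Z ⊕ Z_2,  H_2 = 0.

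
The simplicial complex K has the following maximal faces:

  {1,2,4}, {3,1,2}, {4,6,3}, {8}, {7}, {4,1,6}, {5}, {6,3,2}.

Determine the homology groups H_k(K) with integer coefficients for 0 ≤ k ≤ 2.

H_0 = Z^4,  H_1 = Z,  H_2 = 0.

Fix the vertex order 1 < 2 < 3 < 4 < 5 < 6 < 7 < 8 and write every simplex with vertices in increasing order. Then dim K = 2 and the simplices of K are:

  0-simplices (8): [1], [2], [3], [4], [5], [6], [7], [8]
  1-simplices (10): [1,2], [1,3], [1,4], [1,6], [2,3], [2,4], [2,6], [3,4], [3,6], [4,6]
  2-simplices (5): [1,2,3], [1,2,4], [1,4,6], [2,3,6], [3,4,6]

so the chain groups are C_0 ≅ Z^8, C_1 ≅ Z^10, C_2 ≅ Z^5.

Boundary ∂_1: C_1 → C_0 is given by ∂[p,q] = [q] − [p]. For instance
  ∂[1,6] = [6] − [1].
The resulting 8×10 matrix has rank 4, and its Smith normal form has invariant factors (1,1,1,1).

∂_2: C_2 → C_1 acts by ∂[p,q,r] = [q,r] − [p,r] + [p,q]. For instance
  ∂[1,2,4] = [2,4] − [1,4] + [1,2],
  ∂[1,2,3] = [2,3] − [1,3] + [1,2].
As a 10×5 matrix over Z this has rank 5, with invariant factors (1,1,1,1,1).

Reading off H_k = ker ∂_k / im ∂_{k+1}:

  H_0: rank C_0 − rank ∂_1 = 8 − 4 = 4, and the invariant factors of ∂_1 are all 1, so H_0 ≅ Z^4.
  H_1: rank ker ∂_1 − rank ∂_2 = (10 − 4) − 5 = 1, and the invariant factors of ∂_2 are all 1, so H_1 ≅ Z.
  H_2: rank ker ∂_2 − rank ∂_3 = (5 − 5) − 0 = 0, and there is no ∂_3, so H_2 ≅ 0.

(K is a triangulation of the disjoint union of a set of 3 points and the Möbius band.)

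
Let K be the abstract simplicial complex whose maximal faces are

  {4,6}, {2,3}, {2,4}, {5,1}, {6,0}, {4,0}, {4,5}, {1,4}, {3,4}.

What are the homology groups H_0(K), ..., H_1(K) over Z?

Take the total order 0 < 1 < 2 < 3 < 4 < 5 < 6 on the vertex set. Then K (dimension 1) consists of the simplices:

  0-simplices (7): [0], [1], [2], [3], [4], [5], [6]
  1-simplices (9): [0,4], [0,6], [1,4], [1,5], [2,3], [2,4], [3,4], [4,5], [4,6]

giving chain groups C_0 ≅ Z^7, C_1 ≅ Z^9.

Boundary ∂_1: C_1 → C_0 sends each edge [p,q] (with p < q) to q − p.
The resulting 7×9 matrix has rank 6, and its Smith normal form has invariant factors (1,1,1,1,1,1).

Now H_k = ker ∂_k / im ∂_{k+1}, so:

  H_0: rank C_0 − rank ∂_1 = 7 − 6 = 1, and the invariant factors of ∂_1 are all 1, so H_0 = Z.
  H_1: rank ker ∂_1 − rank ∂_2 = (9 − 6) − 0 = 3, and there is no ∂_2, so H_1 = Z^3.

H_0 ≅ Z,  H_1 ≅ Z^3.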